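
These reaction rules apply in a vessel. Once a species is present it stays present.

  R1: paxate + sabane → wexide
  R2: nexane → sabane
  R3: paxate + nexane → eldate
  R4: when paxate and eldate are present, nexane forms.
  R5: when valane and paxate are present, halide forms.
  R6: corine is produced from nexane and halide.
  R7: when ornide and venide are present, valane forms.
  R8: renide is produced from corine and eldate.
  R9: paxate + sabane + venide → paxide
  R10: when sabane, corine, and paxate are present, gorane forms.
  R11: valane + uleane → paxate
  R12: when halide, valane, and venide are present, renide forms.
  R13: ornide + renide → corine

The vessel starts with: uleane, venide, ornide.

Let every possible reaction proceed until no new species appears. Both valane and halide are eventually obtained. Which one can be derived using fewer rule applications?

valane: ornide and venide present → valane forms (R7). [1 rule application]
halide: ornide and venide present → valane forms (R7). valane and uleane present → paxate forms (R11). valane and paxate present → halide forms (R5). [3 rule applications]
valane needs fewer.

valane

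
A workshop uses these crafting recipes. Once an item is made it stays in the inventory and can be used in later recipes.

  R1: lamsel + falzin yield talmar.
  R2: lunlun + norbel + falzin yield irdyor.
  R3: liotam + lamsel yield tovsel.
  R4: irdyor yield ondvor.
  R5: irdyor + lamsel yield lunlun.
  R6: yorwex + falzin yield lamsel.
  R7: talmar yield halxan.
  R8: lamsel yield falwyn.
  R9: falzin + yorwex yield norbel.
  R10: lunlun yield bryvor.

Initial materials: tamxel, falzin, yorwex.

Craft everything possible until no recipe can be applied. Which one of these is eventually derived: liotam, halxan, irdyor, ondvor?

yorwex + falzin → lamsel (R6).
Using R1, lamsel and falzin make talmar.
talmar → halxan (R7).
ondvor would need irdyor (R4), but irdyor is never obtained. No rule produces liotam, and it is not given. irdyor would need lunlun, norbel, and falzin (R2), but lunlun is never obtained.

halxan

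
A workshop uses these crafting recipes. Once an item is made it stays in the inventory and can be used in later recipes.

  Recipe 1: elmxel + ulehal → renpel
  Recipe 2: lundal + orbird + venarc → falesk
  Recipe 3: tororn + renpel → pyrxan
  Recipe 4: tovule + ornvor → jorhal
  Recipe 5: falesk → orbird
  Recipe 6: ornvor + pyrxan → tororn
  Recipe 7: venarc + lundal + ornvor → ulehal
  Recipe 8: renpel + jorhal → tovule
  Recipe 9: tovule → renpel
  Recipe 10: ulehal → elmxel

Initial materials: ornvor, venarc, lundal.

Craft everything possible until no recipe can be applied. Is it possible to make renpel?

Using Recipe 7, venarc, lundal, and ornvor make ulehal.
Using Recipe 10, ulehal makes elmxel.
elmxel + ulehal → renpel (Recipe 1).

Yes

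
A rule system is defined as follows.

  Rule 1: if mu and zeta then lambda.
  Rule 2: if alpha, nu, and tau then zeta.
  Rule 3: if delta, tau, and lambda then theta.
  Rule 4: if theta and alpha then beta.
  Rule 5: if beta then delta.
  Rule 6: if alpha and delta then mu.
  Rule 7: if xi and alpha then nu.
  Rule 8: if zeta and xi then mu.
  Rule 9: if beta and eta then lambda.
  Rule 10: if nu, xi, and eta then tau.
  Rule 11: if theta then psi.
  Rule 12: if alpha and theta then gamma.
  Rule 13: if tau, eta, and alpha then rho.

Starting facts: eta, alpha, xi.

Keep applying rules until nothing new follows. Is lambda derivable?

Yes

xi and alpha hold, so nu follows (Rule 7).
From nu, xi, and eta, Rule 10 gives tau.
From alpha, nu, and tau, Rule 2 gives zeta.
From zeta and xi, Rule 8 gives mu.
From mu and zeta, Rule 1 gives lambda.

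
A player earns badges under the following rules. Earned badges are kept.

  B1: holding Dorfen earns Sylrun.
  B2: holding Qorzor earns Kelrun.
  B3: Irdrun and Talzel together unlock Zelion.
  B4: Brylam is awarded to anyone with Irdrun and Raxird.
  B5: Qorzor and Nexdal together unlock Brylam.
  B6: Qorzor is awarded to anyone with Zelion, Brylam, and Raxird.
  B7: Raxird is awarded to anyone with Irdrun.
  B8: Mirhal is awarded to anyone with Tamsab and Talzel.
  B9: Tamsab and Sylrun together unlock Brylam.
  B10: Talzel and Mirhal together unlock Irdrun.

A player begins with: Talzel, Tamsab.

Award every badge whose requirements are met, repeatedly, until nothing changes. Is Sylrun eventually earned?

No

Sylrun would need Dorfen (B1), but Dorfen is never earned.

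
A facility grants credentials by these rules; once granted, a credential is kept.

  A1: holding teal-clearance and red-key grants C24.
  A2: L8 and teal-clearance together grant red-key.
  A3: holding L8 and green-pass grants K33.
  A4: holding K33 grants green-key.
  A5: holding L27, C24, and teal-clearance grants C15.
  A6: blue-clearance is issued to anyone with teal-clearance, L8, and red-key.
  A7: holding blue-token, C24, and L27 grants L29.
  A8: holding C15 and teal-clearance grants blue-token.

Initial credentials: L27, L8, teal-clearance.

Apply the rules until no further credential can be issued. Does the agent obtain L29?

Yes

Holding L8 and teal-clearance grants red-key (A2).
Holding teal-clearance and red-key grants C24 (A1).
Holding L27, C24, and teal-clearance grants C15 (A5).
Holding C15 and teal-clearance grants blue-token (A8).
Holding blue-token, C24, and L27 grants L29 (A7).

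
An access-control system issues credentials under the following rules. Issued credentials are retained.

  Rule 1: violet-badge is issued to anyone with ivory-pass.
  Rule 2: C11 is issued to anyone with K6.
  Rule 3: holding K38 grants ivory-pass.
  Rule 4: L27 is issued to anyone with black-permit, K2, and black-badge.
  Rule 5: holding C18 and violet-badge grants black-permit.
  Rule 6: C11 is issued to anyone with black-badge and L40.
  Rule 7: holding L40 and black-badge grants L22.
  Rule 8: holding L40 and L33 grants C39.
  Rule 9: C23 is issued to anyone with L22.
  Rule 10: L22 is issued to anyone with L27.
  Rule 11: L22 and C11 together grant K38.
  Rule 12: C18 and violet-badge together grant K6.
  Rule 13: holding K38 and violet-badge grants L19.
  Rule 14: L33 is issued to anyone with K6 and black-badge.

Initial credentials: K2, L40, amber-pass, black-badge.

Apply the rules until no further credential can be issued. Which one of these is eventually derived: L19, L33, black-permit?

L19

Holding L40 and black-badge grants L22 (Rule 7).
Holding black-badge and L40 grants C11 (Rule 6).
Holding L22 and C11 grants K38 (Rule 11).
Holding K38 grants ivory-pass (Rule 3).
Holding ivory-pass grants violet-badge (Rule 1).
Holding K38 and violet-badge grants L19 (Rule 13).
L33 would need K6 and black-badge (Rule 14), but K6 is never granted. black-permit would need C18 and violet-badge (Rule 5), but C18 is never granted.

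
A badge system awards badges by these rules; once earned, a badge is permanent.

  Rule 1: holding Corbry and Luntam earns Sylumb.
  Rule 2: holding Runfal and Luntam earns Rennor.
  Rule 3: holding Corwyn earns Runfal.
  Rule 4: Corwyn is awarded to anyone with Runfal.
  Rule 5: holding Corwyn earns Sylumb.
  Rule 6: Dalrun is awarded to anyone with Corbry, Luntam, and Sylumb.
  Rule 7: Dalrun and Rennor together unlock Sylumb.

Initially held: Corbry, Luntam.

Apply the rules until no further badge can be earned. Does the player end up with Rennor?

No

Rennor would need Runfal and Luntam (Rule 2), but Runfal is never earned.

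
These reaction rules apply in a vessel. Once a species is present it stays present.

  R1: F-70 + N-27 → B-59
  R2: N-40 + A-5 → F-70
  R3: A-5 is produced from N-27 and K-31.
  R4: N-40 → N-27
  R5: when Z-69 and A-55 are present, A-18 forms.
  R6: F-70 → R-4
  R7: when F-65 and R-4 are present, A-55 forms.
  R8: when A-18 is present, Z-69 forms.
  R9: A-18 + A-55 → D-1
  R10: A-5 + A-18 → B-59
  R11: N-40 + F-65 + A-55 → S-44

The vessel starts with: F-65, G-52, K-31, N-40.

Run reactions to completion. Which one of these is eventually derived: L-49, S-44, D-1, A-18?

N-40 present → N-27 forms (R4).
N-27 and K-31 present → A-5 forms (R3).
N-40 and A-5 present → F-70 forms (R2).
F-70 present → R-4 forms (R6).
F-65 and R-4 present → A-55 forms (R7).
N-40, F-65, and A-55 present → S-44 forms (R11).
D-1 would need A-18 and A-55 (R9), but A-18 never forms. No rule produces L-49, and it is not given. A-18 would need Z-69 and A-55 (R5), but Z-69 never forms.

S-44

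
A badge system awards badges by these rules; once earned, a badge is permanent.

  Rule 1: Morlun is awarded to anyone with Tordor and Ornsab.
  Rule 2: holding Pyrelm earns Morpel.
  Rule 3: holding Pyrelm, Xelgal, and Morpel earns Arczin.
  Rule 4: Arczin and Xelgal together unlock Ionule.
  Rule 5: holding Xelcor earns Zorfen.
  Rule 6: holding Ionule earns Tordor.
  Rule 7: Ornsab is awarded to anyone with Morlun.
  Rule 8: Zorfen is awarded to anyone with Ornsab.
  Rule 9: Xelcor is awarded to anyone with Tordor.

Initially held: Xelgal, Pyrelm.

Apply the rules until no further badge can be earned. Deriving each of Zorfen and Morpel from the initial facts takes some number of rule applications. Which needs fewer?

Morpel: With Pyrelm, Morpel is earned (Rule 2). [1 rule application]
Zorfen: With Pyrelm, Morpel is earned (Rule 2). With Pyrelm, Xelgal, and Morpel, Arczin is earned (Rule 3). With Arczin and Xelgal, Ionule is earned (Rule 4). With Ionule, Tordor is earned (Rule 6). With Tordor, Xelcor is earned (Rule 9). With Xelcor, Zorfen is earned (Rule 5). [6 rule applications]
Morpel needs fewer.

Morpel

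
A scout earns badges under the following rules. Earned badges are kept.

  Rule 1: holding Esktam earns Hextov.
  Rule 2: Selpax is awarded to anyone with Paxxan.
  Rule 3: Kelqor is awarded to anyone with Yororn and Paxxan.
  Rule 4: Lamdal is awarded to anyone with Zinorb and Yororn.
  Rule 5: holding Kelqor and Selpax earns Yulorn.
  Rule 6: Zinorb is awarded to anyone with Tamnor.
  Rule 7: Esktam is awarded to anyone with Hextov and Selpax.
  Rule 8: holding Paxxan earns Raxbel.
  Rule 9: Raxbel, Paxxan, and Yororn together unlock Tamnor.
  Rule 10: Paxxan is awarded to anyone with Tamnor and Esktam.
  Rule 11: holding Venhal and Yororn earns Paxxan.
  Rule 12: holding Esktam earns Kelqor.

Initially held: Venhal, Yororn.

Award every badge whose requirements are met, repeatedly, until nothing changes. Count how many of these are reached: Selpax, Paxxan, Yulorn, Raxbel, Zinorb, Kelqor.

6

With Venhal and Yororn, Paxxan is earned (Rule 11).
With Yororn and Paxxan, Kelqor is earned (Rule 3).
With Paxxan, Raxbel is earned (Rule 8).
With Paxxan, Selpax is earned (Rule 2).
With Raxbel, Paxxan, and Yororn, Tamnor is earned (Rule 9).
With Kelqor and Selpax, Yulorn is earned (Rule 5).
With Tamnor, Zinorb is earned (Rule 6).
Selpax: reached.
Paxxan: reached.
Yulorn: reached.
Raxbel: reached.
Zinorb: reached.
Kelqor: reached.
All 6 are reached.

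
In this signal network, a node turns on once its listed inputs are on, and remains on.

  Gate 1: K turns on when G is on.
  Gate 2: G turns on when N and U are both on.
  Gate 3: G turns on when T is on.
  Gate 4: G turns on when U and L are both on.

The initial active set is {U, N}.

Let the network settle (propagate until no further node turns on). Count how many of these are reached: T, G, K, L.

Gate 2: N and U on → G on.
Gate 1: G on → K on.
No rule produces T, and it is not given.
G: reached.
K: reached.
No rule produces L, and it is not given.
Reached: G and K — 2 of the 4.

2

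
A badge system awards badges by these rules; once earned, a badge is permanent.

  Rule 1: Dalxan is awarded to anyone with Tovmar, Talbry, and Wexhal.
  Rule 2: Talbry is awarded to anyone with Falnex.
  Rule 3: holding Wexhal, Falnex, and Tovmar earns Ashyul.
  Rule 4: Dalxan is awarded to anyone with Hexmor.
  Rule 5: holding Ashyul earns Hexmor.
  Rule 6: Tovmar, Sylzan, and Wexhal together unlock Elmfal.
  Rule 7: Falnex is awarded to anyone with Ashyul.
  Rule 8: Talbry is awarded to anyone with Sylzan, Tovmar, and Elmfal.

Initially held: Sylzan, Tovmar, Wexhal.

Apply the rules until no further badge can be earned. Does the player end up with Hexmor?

Hexmor would need Ashyul (Rule 5), but Ashyul is never earned.

No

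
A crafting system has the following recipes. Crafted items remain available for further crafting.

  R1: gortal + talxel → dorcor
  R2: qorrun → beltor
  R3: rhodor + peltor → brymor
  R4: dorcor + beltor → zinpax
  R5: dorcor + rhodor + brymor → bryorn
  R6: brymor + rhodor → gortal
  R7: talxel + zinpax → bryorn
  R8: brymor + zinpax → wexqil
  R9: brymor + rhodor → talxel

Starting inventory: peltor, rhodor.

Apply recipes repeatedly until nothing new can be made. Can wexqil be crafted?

wexqil would need brymor and zinpax (R8), but zinpax is never obtained.

No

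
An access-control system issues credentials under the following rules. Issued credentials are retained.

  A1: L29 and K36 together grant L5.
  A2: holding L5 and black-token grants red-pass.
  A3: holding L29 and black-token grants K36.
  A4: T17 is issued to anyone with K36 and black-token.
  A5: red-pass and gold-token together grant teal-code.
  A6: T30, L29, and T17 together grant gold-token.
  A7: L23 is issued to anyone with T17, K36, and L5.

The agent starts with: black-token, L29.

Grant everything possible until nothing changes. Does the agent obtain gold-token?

No

gold-token would need T30, L29, and T17 (A6), but T30 is never granted.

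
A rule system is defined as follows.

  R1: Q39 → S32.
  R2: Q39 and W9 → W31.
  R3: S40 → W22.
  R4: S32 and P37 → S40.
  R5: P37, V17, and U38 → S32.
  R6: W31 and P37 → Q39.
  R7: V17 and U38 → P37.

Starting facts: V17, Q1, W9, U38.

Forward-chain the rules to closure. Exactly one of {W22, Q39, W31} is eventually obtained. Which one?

W22

V17 and U38 hold, so P37 follows (R7).
From P37, V17, and U38, R5 gives S32.
S32 and P37 hold, so S40 follows (R4).
From S40, R3 gives W22.
W31 would need Q39 and W9 (R2), but Q39 is never established. Q39 would need W31 and P37 (R6), but W31 is never established.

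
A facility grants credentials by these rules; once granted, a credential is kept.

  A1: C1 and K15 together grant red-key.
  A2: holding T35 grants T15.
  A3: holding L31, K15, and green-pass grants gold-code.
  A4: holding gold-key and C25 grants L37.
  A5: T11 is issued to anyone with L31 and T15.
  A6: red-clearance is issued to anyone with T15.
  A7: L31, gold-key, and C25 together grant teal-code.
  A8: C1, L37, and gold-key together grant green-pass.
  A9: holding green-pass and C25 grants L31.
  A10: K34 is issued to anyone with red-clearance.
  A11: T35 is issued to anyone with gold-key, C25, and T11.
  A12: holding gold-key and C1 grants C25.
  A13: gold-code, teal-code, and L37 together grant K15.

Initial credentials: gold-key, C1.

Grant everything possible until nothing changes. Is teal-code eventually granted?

Yes

Holding gold-key and C1 grants C25 (A12).
Holding gold-key and C25 grants L37 (A4).
Holding C1, L37, and gold-key grants green-pass (A8).
Holding green-pass and C25 grants L31 (A9).
Holding L31, gold-key, and C25 grants teal-code (A7).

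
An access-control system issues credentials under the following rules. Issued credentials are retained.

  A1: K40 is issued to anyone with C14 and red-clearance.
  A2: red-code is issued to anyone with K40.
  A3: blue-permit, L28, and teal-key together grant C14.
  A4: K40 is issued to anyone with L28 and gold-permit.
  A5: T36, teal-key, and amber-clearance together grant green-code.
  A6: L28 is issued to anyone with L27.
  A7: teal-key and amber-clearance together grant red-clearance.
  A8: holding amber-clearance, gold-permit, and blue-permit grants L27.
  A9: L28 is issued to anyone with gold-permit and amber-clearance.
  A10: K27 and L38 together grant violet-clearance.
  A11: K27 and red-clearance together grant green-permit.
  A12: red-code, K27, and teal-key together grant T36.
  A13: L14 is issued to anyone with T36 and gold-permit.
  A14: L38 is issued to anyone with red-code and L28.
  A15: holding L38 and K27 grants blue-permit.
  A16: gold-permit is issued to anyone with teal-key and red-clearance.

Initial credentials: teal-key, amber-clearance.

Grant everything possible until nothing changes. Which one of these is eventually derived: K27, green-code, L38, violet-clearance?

Holding teal-key and amber-clearance grants red-clearance (A7).
Holding teal-key and red-clearance grants gold-permit (A16).
Holding gold-permit and amber-clearance grants L28 (A9).
Holding L28 and gold-permit grants K40 (A4).
Holding K40 grants red-code (A2).
Holding red-code and L28 grants L38 (A14).
violet-clearance would need K27 and L38 (A10), but K27 is never granted. green-code would need T36, teal-key, and amber-clearance (A5), but T36 is never granted. No rule produces K27, and it is not given.

L38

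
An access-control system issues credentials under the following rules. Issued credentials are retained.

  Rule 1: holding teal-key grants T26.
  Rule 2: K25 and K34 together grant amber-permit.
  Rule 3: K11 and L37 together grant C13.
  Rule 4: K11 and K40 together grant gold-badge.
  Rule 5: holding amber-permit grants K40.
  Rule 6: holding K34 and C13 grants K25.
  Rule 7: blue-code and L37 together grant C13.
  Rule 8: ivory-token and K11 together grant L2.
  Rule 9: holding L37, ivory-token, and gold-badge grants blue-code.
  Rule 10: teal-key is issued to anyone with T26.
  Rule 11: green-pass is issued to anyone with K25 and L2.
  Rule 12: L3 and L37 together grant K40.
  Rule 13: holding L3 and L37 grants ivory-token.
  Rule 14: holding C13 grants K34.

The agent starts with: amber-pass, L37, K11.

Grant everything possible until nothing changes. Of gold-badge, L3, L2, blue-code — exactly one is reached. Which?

Holding K11 and L37 grants C13 (Rule 3).
Holding C13 grants K34 (Rule 14).
Holding K34 and C13 grants K25 (Rule 6).
Holding K25 and K34 grants amber-permit (Rule 2).
Holding amber-permit grants K40 (Rule 5).
Holding K11 and K40 grants gold-badge (Rule 4).
L2 would need ivory-token and K11 (Rule 8), but ivory-token is never granted. blue-code would need L37, ivory-token, and gold-badge (Rule 9), but ivory-token is never granted. No rule produces L3, and it is not given.

gold-badge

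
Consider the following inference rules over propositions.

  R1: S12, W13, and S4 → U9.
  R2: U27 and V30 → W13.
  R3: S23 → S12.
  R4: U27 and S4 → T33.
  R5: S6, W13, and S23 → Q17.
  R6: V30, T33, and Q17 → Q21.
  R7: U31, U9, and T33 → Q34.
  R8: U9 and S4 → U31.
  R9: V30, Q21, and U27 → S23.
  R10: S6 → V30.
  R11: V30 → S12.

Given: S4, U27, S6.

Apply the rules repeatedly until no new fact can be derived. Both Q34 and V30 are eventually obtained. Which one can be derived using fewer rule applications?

V30: S6 holds, so V30 follows (R10). [1 rule application]
Q34: From U27 and S4, R4 gives T33. From S6, R10 gives V30. From V30, R11 gives S12. U27 and V30 hold, so W13 follows (R2). S12, W13, and S4 hold, so U9 follows (R1). U9 and S4 hold, so U31 follows (R8). From U31, U9, and T33, R7 gives Q34. [7 rule applications]
V30 needs fewer.

V30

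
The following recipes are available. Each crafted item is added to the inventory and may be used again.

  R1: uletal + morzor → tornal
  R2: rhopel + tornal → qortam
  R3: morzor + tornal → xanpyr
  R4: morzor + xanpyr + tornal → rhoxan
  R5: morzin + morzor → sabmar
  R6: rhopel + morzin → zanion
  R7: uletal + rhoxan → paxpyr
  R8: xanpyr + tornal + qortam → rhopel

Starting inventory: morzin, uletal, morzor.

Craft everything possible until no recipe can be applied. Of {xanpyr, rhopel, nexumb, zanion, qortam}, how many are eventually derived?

1

uletal + morzor → tornal (R1).
Using R3, morzor and tornal make xanpyr.
xanpyr: reached.
rhopel would need xanpyr, tornal, and qortam (R8), but qortam is never obtained.
No rule produces nexumb, and it is not given.
zanion would need rhopel and morzin (R6), but rhopel is never obtained.
qortam would need rhopel and tornal (R2), but rhopel is never obtained.
Reached: xanpyr — 1 of the 5.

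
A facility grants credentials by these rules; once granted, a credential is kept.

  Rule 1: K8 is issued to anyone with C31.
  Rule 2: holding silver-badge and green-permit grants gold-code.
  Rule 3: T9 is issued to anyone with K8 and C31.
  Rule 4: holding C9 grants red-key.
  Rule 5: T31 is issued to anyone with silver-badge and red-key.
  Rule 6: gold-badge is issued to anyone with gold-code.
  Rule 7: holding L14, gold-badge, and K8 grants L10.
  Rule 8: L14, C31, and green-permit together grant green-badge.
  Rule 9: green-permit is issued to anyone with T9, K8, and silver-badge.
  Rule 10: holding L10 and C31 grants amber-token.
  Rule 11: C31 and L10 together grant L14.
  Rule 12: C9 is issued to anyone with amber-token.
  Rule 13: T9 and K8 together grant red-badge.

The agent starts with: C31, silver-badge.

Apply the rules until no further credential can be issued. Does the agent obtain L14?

L14 would need C31 and L10 (Rule 11), but L10 is never granted.

No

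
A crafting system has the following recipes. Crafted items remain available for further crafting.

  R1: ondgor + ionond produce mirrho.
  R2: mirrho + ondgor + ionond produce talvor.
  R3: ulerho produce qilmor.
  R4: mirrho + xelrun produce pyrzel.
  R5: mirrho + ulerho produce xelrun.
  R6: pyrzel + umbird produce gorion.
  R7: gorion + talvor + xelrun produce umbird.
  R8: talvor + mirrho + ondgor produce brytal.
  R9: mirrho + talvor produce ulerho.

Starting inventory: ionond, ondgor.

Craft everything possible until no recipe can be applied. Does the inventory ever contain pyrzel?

Using R1, ondgor and ionond make mirrho.
Using R2, mirrho, ondgor, and ionond make talvor.
mirrho + talvor → ulerho (R9).
Using R5, mirrho and ulerho make xelrun.
Using R4, mirrho and xelrun make pyrzel.

Yes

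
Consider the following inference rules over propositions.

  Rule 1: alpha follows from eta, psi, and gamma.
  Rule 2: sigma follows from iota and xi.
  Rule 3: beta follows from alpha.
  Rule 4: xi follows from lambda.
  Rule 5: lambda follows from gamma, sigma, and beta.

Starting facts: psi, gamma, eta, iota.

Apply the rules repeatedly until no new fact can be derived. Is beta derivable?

From eta, psi, and gamma, Rule 1 gives alpha.
alpha holds, so beta follows (Rule 3).

Yes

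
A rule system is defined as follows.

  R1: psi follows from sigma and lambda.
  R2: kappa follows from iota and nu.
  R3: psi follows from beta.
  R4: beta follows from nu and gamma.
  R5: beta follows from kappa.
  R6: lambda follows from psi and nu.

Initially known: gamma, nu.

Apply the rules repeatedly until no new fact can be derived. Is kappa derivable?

No

kappa would need iota and nu (R2), but iota is never established.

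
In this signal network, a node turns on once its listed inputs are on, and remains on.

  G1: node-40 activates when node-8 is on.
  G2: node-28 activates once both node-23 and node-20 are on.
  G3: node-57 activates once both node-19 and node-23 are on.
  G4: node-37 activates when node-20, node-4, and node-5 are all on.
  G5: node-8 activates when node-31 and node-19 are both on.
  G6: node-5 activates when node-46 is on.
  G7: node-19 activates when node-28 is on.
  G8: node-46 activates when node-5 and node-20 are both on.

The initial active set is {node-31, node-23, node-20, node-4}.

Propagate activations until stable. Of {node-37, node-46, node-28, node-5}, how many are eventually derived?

node-23 and node-20 are on, so node-28 activates (G2).
node-37 would need node-20, node-4, and node-5 (G4), but node-5 never turns on.
node-46 would need node-5 and node-20 (G8), but node-5 never turns on.
node-28: reached.
node-5 would need node-46 (G6), but node-46 never turns on.
Reached: node-28 — 1 of the 4.

1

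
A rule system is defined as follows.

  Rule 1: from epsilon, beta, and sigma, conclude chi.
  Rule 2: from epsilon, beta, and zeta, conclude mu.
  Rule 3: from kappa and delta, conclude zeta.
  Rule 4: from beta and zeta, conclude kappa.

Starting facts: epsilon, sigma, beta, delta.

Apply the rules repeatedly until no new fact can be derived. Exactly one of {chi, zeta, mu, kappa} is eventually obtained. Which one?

epsilon, beta, and sigma hold, so chi follows (Rule 1).
kappa would need beta and zeta (Rule 4), but zeta is never established. zeta would need kappa and delta (Rule 3), but kappa is never established. mu would need epsilon, beta, and zeta (Rule 2), but zeta is never established.

chi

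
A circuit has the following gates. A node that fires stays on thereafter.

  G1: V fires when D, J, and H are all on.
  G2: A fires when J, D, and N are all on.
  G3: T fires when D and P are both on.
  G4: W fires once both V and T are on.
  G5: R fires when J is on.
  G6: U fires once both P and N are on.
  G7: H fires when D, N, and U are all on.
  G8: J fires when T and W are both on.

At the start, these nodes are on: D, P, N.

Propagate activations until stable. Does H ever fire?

Yes

G6: P and N on → U on.
G7: D, N, and U on → H on.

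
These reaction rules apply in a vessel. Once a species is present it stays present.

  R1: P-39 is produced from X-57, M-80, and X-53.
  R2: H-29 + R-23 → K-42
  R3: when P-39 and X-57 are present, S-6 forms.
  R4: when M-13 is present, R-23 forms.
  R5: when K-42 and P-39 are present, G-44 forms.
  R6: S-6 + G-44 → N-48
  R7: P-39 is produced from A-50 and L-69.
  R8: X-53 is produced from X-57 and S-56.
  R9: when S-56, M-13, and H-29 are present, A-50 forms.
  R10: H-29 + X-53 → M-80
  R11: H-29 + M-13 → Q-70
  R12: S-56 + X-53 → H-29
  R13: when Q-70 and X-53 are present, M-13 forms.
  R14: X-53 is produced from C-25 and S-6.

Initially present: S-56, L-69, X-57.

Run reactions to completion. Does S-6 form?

X-57 and S-56 present → X-53 forms (R8).
S-56 and X-53 present → H-29 forms (R12).
H-29 and X-53 present → M-80 forms (R10).
X-57, M-80, and X-53 present → P-39 forms (R1).
P-39 and X-57 present → S-6 forms (R3).

Yes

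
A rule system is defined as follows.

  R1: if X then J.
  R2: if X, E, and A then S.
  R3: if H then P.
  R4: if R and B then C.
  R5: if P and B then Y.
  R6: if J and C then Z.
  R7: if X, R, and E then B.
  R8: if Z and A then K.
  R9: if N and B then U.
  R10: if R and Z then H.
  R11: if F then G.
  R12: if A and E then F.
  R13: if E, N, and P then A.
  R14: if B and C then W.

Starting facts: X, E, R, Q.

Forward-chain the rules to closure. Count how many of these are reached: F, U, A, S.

F would need A and E (R12), but A is never established.
U would need N and B (R9), but N is never established.
A would need E, N, and P (R13), but N is never established.
S would need X, E, and A (R2), but A is never established.
None of the 4 are reached.

0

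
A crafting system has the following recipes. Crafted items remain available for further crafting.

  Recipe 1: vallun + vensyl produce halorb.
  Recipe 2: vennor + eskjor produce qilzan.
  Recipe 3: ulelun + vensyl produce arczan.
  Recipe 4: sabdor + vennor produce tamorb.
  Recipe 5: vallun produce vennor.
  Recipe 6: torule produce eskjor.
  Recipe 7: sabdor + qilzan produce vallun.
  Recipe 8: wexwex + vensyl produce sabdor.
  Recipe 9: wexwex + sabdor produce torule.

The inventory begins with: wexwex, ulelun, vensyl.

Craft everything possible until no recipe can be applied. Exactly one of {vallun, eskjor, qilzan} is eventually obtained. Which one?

wexwex + vensyl → sabdor (Recipe 8).
wexwex + sabdor → torule (Recipe 9).
Using Recipe 6, torule makes eskjor.
qilzan would need vennor and eskjor (Recipe 2), but vennor is never obtained. vallun would need sabdor and qilzan (Recipe 7), but qilzan is never obtained.

eskjor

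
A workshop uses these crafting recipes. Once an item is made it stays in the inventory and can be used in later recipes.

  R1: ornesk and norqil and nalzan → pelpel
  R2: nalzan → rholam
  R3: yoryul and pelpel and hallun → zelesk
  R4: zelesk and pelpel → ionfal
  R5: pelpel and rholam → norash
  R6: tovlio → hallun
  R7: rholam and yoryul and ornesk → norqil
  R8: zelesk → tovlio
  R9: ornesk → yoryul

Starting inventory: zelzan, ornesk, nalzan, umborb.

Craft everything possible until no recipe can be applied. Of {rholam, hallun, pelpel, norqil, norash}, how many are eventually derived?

ornesk → yoryul (R9).
nalzan → rholam (R2).
Using R7, rholam, yoryul, and ornesk make norqil.
ornesk and norqil and nalzan → pelpel (R1).
Using R5, pelpel and rholam make norash.
rholam: reached.
hallun would need tovlio (R6), but tovlio is never obtained.
pelpel: reached.
norqil: reached.
norash: reached.
Reached: rholam, pelpel, norqil, and norash — 4 of the 5.

4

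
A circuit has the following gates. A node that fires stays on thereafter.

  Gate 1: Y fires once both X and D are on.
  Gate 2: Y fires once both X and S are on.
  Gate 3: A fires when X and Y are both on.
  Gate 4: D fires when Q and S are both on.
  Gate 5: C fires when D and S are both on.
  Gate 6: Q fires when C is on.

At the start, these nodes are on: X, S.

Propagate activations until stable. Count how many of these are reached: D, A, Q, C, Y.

X and S are on, so Y fires (Gate 2).
Gate 3: X and Y on → A on.
D would need Q and S (Gate 4), but Q never turns on.
A: reached.
Q would need C (Gate 6), but C never turns on.
C would need D and S (Gate 5), but D never turns on.
Y: reached.
Reached: A and Y — 2 of the 5.

2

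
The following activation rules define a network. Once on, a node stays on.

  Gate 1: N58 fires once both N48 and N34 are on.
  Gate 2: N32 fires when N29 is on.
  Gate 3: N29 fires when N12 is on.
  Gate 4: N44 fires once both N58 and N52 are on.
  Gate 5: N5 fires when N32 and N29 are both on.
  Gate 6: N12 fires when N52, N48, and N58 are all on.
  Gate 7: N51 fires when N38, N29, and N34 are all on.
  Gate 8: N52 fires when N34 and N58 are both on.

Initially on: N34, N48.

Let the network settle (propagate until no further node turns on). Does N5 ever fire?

Yes

Gate 1: N48 and N34 on → N58 on.
N34 and N58 are on, so N52 fires (Gate 8).
N52, N48, and N58 are on, so N12 fires (Gate 6).
N12 is on, so N29 fires (Gate 3).
N29 is on, so N32 fires (Gate 2).
N32 and N29 are on, so N5 fires (Gate 5).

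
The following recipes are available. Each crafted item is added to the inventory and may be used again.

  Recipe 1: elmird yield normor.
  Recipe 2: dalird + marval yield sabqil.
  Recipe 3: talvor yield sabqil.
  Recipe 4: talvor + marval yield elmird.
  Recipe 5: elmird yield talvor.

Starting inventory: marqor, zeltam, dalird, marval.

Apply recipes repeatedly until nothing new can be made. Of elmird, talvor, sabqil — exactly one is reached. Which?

sabqil

Using Recipe 2, dalird and marval make sabqil.
talvor would need elmird (Recipe 5), but elmird is never obtained. elmird would need talvor and marval (Recipe 4), but talvor is never obtained.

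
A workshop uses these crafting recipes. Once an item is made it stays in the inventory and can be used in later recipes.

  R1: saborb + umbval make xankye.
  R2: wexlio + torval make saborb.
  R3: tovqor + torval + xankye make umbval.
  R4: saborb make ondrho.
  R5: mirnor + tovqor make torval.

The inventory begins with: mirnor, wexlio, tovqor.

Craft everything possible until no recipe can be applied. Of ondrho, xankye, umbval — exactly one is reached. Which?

ondrho

Using R5, mirnor and tovqor make torval.
wexlio + torval → saborb (R2).
Using R4, saborb makes ondrho.
umbval would need tovqor, torval, and xankye (R3), but xankye is never obtained. xankye would need saborb and umbval (R1), but umbval is never obtained.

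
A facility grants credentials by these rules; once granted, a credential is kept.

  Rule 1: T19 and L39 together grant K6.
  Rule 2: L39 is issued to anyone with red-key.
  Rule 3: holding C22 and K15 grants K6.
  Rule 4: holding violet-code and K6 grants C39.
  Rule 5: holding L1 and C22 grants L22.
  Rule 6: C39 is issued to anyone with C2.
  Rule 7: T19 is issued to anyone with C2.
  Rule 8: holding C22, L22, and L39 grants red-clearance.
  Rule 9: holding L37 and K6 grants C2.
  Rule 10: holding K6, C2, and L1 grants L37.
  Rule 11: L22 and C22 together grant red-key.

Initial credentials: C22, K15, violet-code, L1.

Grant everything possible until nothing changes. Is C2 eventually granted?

C2 would need L37 and K6 (Rule 9), but L37 is never granted.

No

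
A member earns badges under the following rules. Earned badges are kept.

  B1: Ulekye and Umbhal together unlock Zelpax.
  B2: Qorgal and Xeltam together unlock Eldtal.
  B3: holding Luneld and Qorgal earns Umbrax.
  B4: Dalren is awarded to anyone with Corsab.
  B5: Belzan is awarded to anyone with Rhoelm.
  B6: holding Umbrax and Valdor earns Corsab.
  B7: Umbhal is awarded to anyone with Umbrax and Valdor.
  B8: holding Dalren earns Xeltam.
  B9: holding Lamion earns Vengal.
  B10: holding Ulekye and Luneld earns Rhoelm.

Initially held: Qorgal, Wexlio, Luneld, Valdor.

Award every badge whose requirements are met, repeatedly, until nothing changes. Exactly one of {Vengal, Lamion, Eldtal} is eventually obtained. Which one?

Eldtal

With Luneld and Qorgal, Umbrax is earned (B3).
With Umbrax and Valdor, Corsab is earned (B6).
With Corsab, Dalren is earned (B4).
With Dalren, Xeltam is earned (B8).
With Qorgal and Xeltam, Eldtal is earned (B2).
No rule produces Lamion, and it is not given. Vengal would need Lamion (B9), but Lamion is never earned.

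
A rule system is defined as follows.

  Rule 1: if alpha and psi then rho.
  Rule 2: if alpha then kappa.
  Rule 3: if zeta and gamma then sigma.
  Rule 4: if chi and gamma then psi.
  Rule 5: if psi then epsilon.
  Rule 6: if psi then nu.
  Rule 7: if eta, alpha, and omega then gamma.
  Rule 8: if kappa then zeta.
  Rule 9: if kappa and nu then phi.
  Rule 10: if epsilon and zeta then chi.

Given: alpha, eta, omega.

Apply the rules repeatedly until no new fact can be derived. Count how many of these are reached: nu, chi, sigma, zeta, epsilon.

eta, alpha, and omega hold, so gamma follows (Rule 7).
From alpha, Rule 2 gives kappa.
From kappa, Rule 8 gives zeta.
From zeta and gamma, Rule 3 gives sigma.
nu would need psi (Rule 6), but psi is never established.
chi would need epsilon and zeta (Rule 10), but epsilon is never established.
sigma: reached.
zeta: reached.
epsilon would need psi (Rule 5), but psi is never established.
Reached: sigma and zeta — 2 of the 5.

2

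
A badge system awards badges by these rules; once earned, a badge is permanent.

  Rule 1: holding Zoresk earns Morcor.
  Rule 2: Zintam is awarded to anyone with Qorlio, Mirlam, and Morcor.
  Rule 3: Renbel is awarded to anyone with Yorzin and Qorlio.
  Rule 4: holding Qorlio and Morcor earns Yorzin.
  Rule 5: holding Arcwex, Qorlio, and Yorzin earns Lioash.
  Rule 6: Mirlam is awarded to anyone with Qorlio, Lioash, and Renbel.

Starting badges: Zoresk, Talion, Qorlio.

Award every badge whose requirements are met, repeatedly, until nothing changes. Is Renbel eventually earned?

Yes

With Zoresk, Morcor is earned (Rule 1).
With Qorlio and Morcor, Yorzin is earned (Rule 4).
With Yorzin and Qorlio, Renbel is earned (Rule 3).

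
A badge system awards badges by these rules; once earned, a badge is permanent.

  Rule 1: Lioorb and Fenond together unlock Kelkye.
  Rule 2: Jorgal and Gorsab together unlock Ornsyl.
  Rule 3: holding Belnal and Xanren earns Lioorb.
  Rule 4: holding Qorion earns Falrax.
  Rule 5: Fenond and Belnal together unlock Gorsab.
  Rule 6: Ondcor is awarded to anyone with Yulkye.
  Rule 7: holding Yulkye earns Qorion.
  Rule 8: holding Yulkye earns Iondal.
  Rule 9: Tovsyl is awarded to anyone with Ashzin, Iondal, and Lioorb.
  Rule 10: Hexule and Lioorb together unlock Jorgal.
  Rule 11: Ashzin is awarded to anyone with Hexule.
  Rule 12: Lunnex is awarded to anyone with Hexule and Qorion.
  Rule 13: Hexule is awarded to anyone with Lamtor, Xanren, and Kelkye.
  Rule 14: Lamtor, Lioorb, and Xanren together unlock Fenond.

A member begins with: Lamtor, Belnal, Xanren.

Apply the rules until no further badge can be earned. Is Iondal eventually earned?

No

Iondal would need Yulkye (Rule 8), but Yulkye is never earned.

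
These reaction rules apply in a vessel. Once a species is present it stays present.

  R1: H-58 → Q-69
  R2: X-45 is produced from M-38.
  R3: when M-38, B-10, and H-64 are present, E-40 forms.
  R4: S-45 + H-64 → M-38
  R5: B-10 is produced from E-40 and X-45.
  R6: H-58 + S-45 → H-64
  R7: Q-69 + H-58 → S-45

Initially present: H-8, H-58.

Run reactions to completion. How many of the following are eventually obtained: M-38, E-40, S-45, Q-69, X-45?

4

H-58 present → Q-69 forms (R1).
Q-69 and H-58 present → S-45 forms (R7).
H-58 and S-45 present → H-64 forms (R6).
S-45 and H-64 present → M-38 forms (R4).
M-38 present → X-45 forms (R2).
M-38: reached.
E-40 would need M-38, B-10, and H-64 (R3), but B-10 never forms.
S-45: reached.
Q-69: reached.
X-45: reached.
Reached: M-38, S-45, Q-69, and X-45 — 4 of the 5.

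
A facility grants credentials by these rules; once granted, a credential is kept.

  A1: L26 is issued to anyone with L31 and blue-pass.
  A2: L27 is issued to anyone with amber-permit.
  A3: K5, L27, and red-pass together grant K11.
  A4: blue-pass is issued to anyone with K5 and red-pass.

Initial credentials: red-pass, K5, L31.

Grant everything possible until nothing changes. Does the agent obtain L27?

No

L27 would need amber-permit (A2), but amber-permit is never granted.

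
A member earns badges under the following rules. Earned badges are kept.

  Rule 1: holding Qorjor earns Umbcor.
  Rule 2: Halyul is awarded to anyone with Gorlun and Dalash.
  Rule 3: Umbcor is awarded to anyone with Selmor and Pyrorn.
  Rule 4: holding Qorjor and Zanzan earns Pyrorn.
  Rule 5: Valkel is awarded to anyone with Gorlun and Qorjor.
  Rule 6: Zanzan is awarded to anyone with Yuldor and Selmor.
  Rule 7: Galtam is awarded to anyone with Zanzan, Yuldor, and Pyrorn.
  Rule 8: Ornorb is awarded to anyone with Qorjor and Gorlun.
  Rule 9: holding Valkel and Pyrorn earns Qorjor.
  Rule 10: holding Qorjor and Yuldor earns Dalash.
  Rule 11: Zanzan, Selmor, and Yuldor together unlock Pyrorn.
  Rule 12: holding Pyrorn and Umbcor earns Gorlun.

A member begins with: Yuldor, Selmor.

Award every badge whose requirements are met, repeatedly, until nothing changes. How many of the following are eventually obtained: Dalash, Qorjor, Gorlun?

1

With Yuldor and Selmor, Zanzan is earned (Rule 6).
With Zanzan, Selmor, and Yuldor, Pyrorn is earned (Rule 11).
With Selmor and Pyrorn, Umbcor is earned (Rule 3).
With Pyrorn and Umbcor, Gorlun is earned (Rule 12).
Dalash would need Qorjor and Yuldor (Rule 10), but Qorjor is never earned.
Qorjor would need Valkel and Pyrorn (Rule 9), but Valkel is never earned.
Gorlun: reached.
Reached: Gorlun — 1 of the 3.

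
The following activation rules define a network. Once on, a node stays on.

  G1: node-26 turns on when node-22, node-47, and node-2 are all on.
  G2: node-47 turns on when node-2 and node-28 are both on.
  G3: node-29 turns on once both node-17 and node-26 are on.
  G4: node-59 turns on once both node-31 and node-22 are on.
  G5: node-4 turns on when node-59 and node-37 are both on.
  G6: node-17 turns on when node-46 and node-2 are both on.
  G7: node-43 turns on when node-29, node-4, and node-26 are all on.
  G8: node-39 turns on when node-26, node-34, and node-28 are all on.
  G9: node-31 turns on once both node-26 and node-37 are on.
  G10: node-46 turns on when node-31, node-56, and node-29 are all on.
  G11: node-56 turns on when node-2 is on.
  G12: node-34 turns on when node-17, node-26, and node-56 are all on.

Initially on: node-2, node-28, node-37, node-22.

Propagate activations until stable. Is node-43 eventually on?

No

node-43 would need node-29, node-4, and node-26 (G7), but node-29 never turns on.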